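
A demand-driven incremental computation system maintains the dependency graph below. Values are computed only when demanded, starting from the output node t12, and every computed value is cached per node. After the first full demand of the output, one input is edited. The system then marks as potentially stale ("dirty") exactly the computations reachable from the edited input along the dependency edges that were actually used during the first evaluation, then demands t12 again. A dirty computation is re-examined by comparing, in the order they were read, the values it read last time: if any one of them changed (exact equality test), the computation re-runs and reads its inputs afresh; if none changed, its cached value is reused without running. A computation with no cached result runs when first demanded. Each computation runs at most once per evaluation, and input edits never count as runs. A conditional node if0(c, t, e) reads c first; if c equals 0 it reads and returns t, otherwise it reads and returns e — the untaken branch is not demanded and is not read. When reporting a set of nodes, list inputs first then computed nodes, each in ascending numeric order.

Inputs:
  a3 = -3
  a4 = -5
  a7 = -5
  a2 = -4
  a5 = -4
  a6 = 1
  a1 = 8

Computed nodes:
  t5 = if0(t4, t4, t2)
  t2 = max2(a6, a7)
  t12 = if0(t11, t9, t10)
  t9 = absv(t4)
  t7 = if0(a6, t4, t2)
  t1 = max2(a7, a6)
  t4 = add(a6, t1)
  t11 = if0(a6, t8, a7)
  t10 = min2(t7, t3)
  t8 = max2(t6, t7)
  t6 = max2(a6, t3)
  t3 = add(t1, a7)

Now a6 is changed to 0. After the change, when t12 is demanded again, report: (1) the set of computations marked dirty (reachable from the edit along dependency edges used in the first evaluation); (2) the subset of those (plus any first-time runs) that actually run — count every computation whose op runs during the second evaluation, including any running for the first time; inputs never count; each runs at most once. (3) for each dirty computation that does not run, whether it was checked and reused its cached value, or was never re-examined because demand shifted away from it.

Marked dirty: t1, t2, t3, t7, t10, t11, t12.
Computations that run: t1, t3, t4, t6, t7, t8, t9, t11, t12 — 9 in total.
Never re-examined (demand shifted away): t2, t10.
Key observation: a condition flipped, so demand moved to the other branch — t2, t10 are never re-examined.

First evaluation (everything demanded from the output):
  t1 = max2(-5, 1) = 1
  t2 = max2(1, -5) = 1
  t3 = add(1, -5) = -4
  t7 = if0(a6=1 -> else branch t2) = 1
  t10 = min2(1, -4) = -4
  t11 = if0(a6=1 -> else branch a7) = -5
  t12 = if0(t11=-5 -> else branch t10) = -4

Propagation after the edit:
  t1: runs — a6 1->0; result 0.
  t2: marked dirty but never re-examined — demand shifted away from it.
  t3: runs — t1 1->0; result -5.
  t4: demanded for the first time — runs, produces 0.
  t6: demanded for the first time — runs, produces 0.
  t7: runs — a6 1->0; result 0.
  t8: demanded for the first time — runs, produces 0.
  t9: demanded for the first time — runs, produces 0.
  t10: marked dirty but never re-examined — demand shifted away from it.
  t11: runs — a6 1->0; result 0.
  t12: runs — t11 -5->0; result 0.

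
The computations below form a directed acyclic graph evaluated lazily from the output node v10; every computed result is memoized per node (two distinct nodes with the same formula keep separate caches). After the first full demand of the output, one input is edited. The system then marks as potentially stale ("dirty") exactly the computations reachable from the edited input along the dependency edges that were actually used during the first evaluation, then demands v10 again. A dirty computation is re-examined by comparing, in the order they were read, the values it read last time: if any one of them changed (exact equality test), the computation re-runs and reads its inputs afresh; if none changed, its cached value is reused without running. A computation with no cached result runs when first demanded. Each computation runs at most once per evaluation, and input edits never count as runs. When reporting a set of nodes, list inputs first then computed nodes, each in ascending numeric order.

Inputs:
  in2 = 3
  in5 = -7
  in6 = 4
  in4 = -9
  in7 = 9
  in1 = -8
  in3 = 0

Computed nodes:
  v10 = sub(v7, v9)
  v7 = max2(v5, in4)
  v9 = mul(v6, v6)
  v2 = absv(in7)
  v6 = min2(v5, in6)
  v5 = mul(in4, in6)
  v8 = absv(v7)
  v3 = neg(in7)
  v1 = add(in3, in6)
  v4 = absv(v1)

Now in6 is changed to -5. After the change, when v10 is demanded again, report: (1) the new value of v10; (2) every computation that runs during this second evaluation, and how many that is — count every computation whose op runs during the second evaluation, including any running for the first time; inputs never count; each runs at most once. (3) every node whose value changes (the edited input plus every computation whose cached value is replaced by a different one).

First demand of the output computes:
  v5 = mul(-9, 4) = -36
  v6 = min2(-36, 4) = -36
  v7 = max2(-36, -9) = -9
  v9 = mul(-36, -36) = 1296
  v10 = sub(-9, 1296) = -1305

After the edit, cleaning proceeds:
  v5: a read changed (in6 4->-5) — executes, giving 45.
  v6: a read changed (v5 -36->45; in6 4->-5) — executes, giving -5.
  v7: a read changed (v5 -36->45) — executes, giving 45.
  v9: a read changed (v6 -36->-5; v6 -36->-5) — executes, giving 25.
  v10: a read changed (v7 -9->45; v9 1296->25) — executes, giving 20.

Demanding v10 again yields 20.
5 computations run: v5, v6, v7, v9, v10.
The nodes whose values change: in6, v5, v6, v7, v9, v10.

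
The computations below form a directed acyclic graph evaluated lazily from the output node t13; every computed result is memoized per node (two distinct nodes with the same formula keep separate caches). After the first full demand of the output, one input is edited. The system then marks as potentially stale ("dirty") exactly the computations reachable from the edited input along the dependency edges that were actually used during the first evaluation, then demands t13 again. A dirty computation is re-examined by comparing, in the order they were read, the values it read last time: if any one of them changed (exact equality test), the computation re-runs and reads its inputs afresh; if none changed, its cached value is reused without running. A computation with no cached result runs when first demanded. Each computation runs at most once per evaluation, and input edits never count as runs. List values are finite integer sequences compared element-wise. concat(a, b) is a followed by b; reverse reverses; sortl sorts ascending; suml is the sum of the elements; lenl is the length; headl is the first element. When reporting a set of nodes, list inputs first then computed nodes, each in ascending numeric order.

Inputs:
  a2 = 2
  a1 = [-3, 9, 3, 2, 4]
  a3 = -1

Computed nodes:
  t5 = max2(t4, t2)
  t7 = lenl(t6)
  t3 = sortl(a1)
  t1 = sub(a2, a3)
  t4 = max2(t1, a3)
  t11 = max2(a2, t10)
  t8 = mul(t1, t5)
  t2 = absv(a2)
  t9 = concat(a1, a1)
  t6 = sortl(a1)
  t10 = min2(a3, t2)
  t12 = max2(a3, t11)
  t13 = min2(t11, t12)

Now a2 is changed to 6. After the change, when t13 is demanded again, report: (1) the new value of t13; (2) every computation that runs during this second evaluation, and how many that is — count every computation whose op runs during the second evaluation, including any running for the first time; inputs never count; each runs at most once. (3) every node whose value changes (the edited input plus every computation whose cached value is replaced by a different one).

Demanding t13 again yields 6.
5 computations run: t2, t10, t11, t12, t13.
The nodes whose values change: a2, t2, t11, t12, t13.

First demand of the output computes:
  t2 = absv(2) = 2
  t10 = min2(-1, 2) = -1
  t11 = max2(2, -1) = 2
  t12 = max2(-1, 2) = 2
  t13 = min2(2, 2) = 2

After the edit, cleaning proceeds:
  t2: a read changed (a2 2->6) — executes, giving 6.
  t10: a read changed (t2 2->6) — executes, giving -1 — identical to its old value.
  t11: a read changed (a2 2->6) — executes, giving 6.
  t12: a read changed (t11 2->6) — executes, giving 6.
  t13: a read changed (t11 2->6; t12 2->6) — executes, giving 6.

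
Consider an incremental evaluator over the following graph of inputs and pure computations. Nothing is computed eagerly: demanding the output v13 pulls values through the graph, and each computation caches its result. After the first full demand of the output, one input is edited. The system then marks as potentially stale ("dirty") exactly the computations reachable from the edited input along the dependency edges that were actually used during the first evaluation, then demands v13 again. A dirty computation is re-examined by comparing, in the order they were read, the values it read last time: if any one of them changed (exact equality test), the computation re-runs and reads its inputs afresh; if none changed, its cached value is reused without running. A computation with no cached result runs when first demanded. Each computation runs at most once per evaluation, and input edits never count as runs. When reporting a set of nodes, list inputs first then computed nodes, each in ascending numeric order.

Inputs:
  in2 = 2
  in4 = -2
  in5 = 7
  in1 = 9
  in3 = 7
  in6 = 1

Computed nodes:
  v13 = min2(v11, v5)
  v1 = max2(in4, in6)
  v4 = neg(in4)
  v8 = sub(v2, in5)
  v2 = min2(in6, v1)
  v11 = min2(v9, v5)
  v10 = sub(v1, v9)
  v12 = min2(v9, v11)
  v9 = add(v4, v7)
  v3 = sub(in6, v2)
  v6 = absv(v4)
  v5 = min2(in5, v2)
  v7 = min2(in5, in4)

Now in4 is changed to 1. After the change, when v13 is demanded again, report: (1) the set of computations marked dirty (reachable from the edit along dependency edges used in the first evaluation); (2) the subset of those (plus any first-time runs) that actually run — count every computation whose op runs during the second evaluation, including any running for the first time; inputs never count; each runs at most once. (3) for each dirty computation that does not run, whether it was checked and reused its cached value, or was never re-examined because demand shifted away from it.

Dirty set: v1, v2, v4, v5, v7, v9, v11, v13.
Run set: v1, v4, v7, v9 (4 run).
Re-examined without running (cache reused): v2, v5, v11, v13.
The important point: at v2 every value read last time is unchanged, so the dirty flag clears without a run.

Initial pass — values computed on the first demand:
  v1 = max2(-2, 1) = 1
  v2 = min2(1, 1) = 1
  v4 = neg(-2) = 2
  v5 = min2(7, 1) = 1
  v7 = min2(7, -2) = -2
  v9 = add(2, -2) = 0
  v11 = min2(0, 1) = 0
  v13 = min2(0, 1) = 0

Second demand — change propagation:
  v1: re-runs because in4 -2->1; new result 1 (unchanged).
  v2: re-examined; everything it read last time is the same (in6 unchanged, v1 unchanged) — cache 1 kept, no run.
  v4: re-runs because in4 -2->1; new result -1.
  v5: re-examined; everything it read last time is the same (in5 unchanged, v2 unchanged) — cache 1 kept, no run.
  v7: re-runs because in4 -2->1; new result 1.
  v9: re-runs because v4 2->-1; v7 -2->1; new result 0 (unchanged).
  v11: re-examined; everything it read last time is the same (v9 unchanged, v5 unchanged) — cache 0 kept, no run.
  v13: re-examined; everything it read last time is the same (v11 unchanged, v5 unchanged) — cache 0 kept, no run.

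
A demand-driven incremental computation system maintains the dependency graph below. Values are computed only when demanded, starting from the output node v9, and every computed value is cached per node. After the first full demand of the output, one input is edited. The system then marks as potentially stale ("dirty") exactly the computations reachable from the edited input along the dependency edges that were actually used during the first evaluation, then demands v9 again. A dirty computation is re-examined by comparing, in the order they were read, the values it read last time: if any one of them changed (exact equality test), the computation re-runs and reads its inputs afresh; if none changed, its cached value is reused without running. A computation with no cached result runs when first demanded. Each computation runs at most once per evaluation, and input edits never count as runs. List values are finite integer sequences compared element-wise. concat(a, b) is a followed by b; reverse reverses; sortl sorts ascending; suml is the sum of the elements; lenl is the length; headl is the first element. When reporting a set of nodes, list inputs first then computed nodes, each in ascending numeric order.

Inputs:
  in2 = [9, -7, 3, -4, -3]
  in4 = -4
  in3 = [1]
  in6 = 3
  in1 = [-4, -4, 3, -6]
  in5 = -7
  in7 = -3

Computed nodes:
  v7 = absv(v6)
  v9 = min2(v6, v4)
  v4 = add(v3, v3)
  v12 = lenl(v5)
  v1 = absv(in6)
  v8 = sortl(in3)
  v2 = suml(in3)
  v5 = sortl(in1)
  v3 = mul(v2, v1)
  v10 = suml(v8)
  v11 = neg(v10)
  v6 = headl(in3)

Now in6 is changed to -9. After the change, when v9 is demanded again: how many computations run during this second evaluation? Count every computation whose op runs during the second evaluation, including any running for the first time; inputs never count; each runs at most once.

Computations that run: v1, v3, v4, v9 — 4 in total.

First evaluation (everything demanded from the output):
  v1 = absv(3) = 3
  v2 = suml([1]) = 1
  v3 = mul(1, 3) = 3
  v4 = add(3, 3) = 6
  v6 = headl([1]) = 1
  v9 = min2(1, 6) = 1

Propagation after the edit:
  v1: runs — in6 3->-9; result 9.
  v3: runs — v1 3->9; result 9.
  v4: runs — v3 3->9; v3 3->9; result 18.
  v9: runs — v4 6->18; result 1 (same value as before).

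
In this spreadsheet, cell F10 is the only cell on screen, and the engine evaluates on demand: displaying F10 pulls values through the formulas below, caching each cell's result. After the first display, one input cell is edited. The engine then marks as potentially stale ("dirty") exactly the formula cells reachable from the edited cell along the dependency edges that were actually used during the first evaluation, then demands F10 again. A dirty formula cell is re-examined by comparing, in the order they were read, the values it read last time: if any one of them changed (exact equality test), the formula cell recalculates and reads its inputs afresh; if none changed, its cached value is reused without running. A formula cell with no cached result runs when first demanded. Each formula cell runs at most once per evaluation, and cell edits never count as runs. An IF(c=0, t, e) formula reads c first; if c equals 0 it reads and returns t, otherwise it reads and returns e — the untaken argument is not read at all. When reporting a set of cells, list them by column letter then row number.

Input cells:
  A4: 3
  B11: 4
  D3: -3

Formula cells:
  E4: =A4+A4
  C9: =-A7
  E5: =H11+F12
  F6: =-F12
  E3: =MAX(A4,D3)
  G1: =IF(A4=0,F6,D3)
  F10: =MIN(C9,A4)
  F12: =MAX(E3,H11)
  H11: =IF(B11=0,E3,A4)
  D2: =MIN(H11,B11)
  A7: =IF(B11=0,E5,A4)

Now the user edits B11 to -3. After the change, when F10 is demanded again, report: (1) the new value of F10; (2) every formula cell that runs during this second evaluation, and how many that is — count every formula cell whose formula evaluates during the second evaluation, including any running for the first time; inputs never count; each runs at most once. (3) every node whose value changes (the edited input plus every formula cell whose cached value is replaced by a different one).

F10 now evaluates to -3.
Run set: A7 (1 run).
Changed values: B11.
The important point: A7 recomputes to an identical value, and the output ends up unchanged.

Initial pass — values computed on the first demand:
  A7 = IF(B11=0: B11=4 -> else branch A4) = 3
  C9 = -(3) = -3
  F10 = MIN(-3, 3) = -3

Second demand — change propagation:
  A7: re-runs because B11 4->-3; new result 3 (unchanged).
  C9: re-examined; everything it read last time is the same (A7 unchanged) — cache -3 kept, no run.
  F10: re-examined; everything it read last time is the same (C9 unchanged, A4 unchanged) — cache -3 kept, no run.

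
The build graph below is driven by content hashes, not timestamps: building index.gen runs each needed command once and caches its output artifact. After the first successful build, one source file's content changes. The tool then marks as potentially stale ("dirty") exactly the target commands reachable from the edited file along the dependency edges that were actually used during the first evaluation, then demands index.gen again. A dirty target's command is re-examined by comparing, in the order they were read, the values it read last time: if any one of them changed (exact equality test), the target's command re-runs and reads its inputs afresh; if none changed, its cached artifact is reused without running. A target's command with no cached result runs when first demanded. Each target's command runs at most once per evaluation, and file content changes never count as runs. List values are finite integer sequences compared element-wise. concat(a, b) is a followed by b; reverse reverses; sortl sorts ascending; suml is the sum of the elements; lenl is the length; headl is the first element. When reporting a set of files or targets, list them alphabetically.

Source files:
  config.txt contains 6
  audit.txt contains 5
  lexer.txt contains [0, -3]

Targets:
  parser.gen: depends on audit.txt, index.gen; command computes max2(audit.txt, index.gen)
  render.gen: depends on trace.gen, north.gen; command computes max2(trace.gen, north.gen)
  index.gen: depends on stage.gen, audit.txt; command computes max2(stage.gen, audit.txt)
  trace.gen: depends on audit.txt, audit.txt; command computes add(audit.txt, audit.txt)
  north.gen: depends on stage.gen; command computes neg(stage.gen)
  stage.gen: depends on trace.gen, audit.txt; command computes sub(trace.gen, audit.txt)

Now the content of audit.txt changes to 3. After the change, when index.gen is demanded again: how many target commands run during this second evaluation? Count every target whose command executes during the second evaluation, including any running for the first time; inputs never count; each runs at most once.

Run set: index.gen, stage.gen, trace.gen (3 run).

Initial pass — values computed on the first demand:
  trace.gen = add(5, 5) = 10
  stage.gen = sub(10, 5) = 5
  index.gen = max2(5, 5) = 5

Second demand — change propagation:
  trace.gen: re-runs because audit.txt 5->3; audit.txt 5->3; new result 6.
  stage.gen: re-runs because trace.gen 10->6; audit.txt 5->3; new result 3.
  index.gen: re-runs because stage.gen 5->3; audit.txt 5->3; new result 3.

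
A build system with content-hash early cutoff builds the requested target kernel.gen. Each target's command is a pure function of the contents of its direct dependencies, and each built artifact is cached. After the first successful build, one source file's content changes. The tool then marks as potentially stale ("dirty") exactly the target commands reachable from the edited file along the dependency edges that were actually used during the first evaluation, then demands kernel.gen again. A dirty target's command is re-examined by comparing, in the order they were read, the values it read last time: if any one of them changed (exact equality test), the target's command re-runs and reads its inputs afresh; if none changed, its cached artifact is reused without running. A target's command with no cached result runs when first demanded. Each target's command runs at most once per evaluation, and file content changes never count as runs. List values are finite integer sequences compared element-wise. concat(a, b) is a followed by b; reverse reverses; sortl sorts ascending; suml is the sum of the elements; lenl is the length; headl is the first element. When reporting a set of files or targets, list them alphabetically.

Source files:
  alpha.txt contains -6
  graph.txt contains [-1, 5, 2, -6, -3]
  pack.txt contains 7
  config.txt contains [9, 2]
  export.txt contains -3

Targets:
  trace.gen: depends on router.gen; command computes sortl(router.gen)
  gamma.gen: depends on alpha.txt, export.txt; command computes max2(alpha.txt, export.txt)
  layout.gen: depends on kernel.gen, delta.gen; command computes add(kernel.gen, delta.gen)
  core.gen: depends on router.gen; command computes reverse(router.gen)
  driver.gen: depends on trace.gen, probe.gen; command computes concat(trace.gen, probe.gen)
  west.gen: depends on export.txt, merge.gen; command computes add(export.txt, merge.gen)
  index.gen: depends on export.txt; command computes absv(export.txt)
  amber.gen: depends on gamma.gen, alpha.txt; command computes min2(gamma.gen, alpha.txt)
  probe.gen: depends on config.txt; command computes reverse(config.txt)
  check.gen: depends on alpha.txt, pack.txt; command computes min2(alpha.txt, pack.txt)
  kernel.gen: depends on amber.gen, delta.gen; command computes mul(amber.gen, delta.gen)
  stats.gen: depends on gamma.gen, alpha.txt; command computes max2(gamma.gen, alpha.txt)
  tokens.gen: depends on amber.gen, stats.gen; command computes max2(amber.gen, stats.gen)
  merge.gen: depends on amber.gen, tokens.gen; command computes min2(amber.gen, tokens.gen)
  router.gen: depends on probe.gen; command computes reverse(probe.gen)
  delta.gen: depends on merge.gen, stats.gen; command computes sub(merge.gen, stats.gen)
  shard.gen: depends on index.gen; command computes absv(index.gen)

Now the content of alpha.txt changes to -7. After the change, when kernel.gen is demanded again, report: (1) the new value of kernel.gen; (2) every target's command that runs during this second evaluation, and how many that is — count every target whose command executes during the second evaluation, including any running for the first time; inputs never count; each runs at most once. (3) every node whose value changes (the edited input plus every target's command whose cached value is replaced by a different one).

New value of kernel.gen: 28.
Target commands that run: amber.gen, delta.gen, gamma.gen, kernel.gen, merge.gen, stats.gen, tokens.gen — 7 in total.
Values that change: alpha.txt, amber.gen, delta.gen, kernel.gen, merge.gen.

First evaluation (everything demanded from the output):
  gamma.gen = max2(-6, -3) = -3
  amber.gen = min2(-3, -6) = -6
  stats.gen = max2(-3, -6) = -3
  tokens.gen = max2(-6, -3) = -3
  merge.gen = min2(-6, -3) = -6
  delta.gen = sub(-6, -3) = -3
  kernel.gen = mul(-6, -3) = 18

Propagation after the edit:
  gamma.gen: runs — alpha.txt -6->-7; result -3 (same value as before).
  amber.gen: runs — alpha.txt -6->-7; result -7.
  stats.gen: runs — alpha.txt -6->-7; result -3 (same value as before).
  tokens.gen: runs — amber.gen -6->-7; result -3 (same value as before).
  merge.gen: runs — amber.gen -6->-7; result -7.
  delta.gen: runs — merge.gen -6->-7; result -4.
  kernel.gen: runs — amber.gen -6->-7; delta.gen -3->-4; result 28.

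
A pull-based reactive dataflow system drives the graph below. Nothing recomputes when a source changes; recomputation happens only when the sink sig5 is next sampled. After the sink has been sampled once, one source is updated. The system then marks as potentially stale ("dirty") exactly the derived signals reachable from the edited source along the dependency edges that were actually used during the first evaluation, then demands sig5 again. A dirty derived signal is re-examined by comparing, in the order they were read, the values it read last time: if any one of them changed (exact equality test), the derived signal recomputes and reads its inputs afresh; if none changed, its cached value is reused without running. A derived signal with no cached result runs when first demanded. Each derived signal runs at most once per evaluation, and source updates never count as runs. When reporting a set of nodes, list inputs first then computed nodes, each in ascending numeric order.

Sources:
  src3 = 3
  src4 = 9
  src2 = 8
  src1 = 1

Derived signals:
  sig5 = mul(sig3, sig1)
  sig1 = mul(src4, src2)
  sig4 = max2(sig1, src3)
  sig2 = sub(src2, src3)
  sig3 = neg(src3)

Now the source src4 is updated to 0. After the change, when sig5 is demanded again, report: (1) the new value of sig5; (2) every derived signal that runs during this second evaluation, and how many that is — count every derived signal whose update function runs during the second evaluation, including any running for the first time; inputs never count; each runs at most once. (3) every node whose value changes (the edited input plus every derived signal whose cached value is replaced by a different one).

First evaluation (everything demanded from the output):
  sig1 = mul(9, 8) = 72
  sig3 = neg(3) = -3
  sig5 = mul(-3, 72) = -216

Propagation after the edit:
  sig1: runs — src4 9->0; result 0.
  sig5: runs — sig1 72->0; result 0.

New value of sig5: 0.
Derived signals that run: sig1, sig5 — 2 in total.
Values that change: src4, sig1, sig5.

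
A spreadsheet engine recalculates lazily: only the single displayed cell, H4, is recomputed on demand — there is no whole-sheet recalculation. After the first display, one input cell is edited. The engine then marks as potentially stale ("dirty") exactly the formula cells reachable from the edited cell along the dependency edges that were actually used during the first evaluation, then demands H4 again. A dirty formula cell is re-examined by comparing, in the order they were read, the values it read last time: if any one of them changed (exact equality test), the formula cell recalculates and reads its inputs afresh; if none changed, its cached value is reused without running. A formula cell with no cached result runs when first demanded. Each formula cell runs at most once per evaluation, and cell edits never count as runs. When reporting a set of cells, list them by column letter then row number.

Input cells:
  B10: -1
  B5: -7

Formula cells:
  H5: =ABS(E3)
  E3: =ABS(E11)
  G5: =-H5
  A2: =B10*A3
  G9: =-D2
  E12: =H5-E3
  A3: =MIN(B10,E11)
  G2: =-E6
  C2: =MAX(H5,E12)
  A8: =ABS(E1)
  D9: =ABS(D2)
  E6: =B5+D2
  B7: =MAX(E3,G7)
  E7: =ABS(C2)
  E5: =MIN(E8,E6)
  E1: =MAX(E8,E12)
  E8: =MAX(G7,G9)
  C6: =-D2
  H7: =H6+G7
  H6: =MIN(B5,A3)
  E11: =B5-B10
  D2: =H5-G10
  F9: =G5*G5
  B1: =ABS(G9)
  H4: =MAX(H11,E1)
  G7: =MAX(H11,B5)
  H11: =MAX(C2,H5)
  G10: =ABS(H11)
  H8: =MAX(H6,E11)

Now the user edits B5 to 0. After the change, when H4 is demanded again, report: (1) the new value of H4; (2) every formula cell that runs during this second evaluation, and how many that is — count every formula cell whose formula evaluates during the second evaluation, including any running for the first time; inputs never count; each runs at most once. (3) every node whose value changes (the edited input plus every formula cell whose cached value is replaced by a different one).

New value of H4: 1.
Formula cells that run: C2, D2, E1, E3, E8, E11, E12, G7, G10, H4, H5, H11 — 12 in total.
Values that change: B5, C2, E1, E3, E8, E11, G7, G10, H4, H5, H11.
Key observation: the cutoff stops propagation at G9 — its inputs' values are unchanged, so it reuses its cache.

First evaluation (everything demanded from the output):
  E11 = -7 - -1 = -6
  E3 = ABS(-6) = 6
  H5 = ABS(6) = 6
  E12 = 6 - 6 = 0
  C2 = MAX(6, 0) = 6
  H11 = MAX(6, 6) = 6
  G7 = MAX(6, -7) = 6
  G10 = ABS(6) = 6
  D2 = 6 - 6 = 0
  G9 = -(0) = 0
  E8 = MAX(6, 0) = 6
  E1 = MAX(6, 0) = 6
  H4 = MAX(6, 6) = 6

Propagation after the edit:
  E11: runs — B5 -7->0; result 1.
  E3: runs — E11 -6->1; result 1.
  H5: runs — E3 6->1; result 1.
  E12: runs — H5 6->1; E3 6->1; result 0 (same value as before).
  C2: runs — H5 6->1; result 1.
  H11: runs — C2 6->1; H5 6->1; result 1.
  G7: runs — H11 6->1; B5 -7->0; result 1.
  G10: runs — H11 6->1; result 1.
  D2: runs — H5 6->1; G10 6->1; result 0 (same value as before).
  G9: checked — values it read are unchanged (D2 unchanged); reused cached 0 without running.
  E8: runs — G7 6->1; result 1.
  E1: runs — E8 6->1; result 1.
  H4: runs — H11 6->1; E1 6->1; result 1.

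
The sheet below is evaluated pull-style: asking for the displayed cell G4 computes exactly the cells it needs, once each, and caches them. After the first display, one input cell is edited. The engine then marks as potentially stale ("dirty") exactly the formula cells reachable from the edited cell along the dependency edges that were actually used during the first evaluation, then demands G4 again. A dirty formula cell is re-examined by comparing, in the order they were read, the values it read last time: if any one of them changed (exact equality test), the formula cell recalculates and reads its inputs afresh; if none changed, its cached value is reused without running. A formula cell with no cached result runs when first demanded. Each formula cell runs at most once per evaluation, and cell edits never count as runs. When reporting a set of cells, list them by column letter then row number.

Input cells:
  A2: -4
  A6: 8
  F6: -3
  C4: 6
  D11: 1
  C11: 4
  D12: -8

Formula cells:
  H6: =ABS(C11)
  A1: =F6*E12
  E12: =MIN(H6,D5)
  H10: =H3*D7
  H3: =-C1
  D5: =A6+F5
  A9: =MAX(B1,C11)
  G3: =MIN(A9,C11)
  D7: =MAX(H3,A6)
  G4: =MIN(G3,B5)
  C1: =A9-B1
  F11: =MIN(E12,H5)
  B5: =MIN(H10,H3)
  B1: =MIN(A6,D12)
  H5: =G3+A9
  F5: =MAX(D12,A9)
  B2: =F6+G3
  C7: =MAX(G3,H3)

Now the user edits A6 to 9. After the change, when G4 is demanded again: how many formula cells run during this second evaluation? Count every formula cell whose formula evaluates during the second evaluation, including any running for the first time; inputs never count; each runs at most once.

5 formula cells run: B1, B5, D7, G4, H10.
Note where the cutoff bites: A9 is checked, finds nothing changed, and keeps its cache.

First demand of the output computes:
  B1 = MIN(8, -8) = -8
  A9 = MAX(-8, 4) = 4
  C1 = 4 - -8 = 12
  G3 = MIN(4, 4) = 4
  H3 = -(12) = -12
  D7 = MAX(-12, 8) = 8
  H10 = -12 * 8 = -96
  B5 = MIN(-96, -12) = -96
  G4 = MIN(4, -96) = -96

After the edit, cleaning proceeds:
  B1: a read changed (A6 8->9) — executes, giving -8 — identical to its old value.
  A9: dirty, but its reads are unchanged (B1 unchanged, C11 unchanged); cached 4 stands.
  C1: dirty, but its reads are unchanged (A9 unchanged, B1 unchanged); cached 12 stands.
  G3: dirty, but its reads are unchanged (A9 unchanged, C11 unchanged); cached 4 stands.
  H3: dirty, but its reads are unchanged (C1 unchanged); cached -12 stands.
  D7: a read changed (A6 8->9) — executes, giving 9.
  H10: a read changed (D7 8->9) — executes, giving -108.
  B5: a read changed (H10 -96->-108) — executes, giving -108.
  G4: a read changed (B5 -96->-108) — executes, giving -108.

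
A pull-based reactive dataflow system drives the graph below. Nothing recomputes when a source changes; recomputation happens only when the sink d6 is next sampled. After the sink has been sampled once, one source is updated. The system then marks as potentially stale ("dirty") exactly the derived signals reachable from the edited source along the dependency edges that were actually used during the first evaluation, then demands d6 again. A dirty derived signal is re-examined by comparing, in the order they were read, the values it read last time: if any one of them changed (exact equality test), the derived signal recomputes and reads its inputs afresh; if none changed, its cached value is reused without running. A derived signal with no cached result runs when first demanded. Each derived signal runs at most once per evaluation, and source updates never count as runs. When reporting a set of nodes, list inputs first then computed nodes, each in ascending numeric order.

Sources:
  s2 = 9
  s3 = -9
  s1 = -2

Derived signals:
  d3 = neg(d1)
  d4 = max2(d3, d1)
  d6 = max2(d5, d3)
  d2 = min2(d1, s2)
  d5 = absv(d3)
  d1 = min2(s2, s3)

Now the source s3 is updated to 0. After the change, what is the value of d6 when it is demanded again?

New value of d6: 0.

First evaluation (everything demanded from the output):
  d1 = min2(9, -9) = -9
  d3 = neg(-9) = 9
  d5 = absv(9) = 9
  d6 = max2(9, 9) = 9

Propagation after the edit:
  d1: runs — s3 -9->0; result 0.
  d3: runs — d1 -9->0; result 0.
  d5: runs — d3 9->0; result 0.
  d6: runs — d5 9->0; d3 9->0; result 0.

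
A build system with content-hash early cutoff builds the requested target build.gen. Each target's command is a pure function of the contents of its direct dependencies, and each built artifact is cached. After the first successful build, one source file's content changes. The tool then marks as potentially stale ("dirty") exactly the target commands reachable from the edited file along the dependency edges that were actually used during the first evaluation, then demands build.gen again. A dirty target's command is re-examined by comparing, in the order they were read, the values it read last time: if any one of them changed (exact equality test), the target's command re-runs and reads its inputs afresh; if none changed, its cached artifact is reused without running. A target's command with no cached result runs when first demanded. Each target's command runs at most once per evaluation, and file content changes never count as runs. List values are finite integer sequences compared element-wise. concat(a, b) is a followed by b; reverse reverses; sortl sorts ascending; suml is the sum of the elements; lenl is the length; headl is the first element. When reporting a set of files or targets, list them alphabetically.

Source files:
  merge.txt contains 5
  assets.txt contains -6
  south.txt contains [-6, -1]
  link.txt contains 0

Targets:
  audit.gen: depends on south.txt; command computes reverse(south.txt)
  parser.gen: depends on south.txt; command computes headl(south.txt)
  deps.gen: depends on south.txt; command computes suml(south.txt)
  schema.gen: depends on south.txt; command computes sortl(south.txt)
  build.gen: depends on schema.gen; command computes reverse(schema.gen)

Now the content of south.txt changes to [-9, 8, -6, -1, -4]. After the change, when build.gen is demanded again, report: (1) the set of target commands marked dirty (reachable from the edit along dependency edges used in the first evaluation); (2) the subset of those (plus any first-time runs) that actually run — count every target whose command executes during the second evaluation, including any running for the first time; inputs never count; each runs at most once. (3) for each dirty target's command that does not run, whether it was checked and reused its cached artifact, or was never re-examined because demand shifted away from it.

Marked dirty: build.gen, schema.gen.
Target commands that run: build.gen, schema.gen — 2 in total.
Every dirty target's command ran.

First evaluation (everything demanded from the output):
  schema.gen = sortl([-6, -1]) = [-6, -1]
  build.gen = reverse([-6, -1]) = [-1, -6]

Propagation after the edit:
  schema.gen: runs — south.txt [-6, -1]->[-9, 8, -6, -1, -4]; result [-9, -6, -4, -1, 8].
  build.gen: runs — schema.gen [-6, -1]->[-9, -6, -4, -1, 8]; result [8, -1, -4, -6, -9].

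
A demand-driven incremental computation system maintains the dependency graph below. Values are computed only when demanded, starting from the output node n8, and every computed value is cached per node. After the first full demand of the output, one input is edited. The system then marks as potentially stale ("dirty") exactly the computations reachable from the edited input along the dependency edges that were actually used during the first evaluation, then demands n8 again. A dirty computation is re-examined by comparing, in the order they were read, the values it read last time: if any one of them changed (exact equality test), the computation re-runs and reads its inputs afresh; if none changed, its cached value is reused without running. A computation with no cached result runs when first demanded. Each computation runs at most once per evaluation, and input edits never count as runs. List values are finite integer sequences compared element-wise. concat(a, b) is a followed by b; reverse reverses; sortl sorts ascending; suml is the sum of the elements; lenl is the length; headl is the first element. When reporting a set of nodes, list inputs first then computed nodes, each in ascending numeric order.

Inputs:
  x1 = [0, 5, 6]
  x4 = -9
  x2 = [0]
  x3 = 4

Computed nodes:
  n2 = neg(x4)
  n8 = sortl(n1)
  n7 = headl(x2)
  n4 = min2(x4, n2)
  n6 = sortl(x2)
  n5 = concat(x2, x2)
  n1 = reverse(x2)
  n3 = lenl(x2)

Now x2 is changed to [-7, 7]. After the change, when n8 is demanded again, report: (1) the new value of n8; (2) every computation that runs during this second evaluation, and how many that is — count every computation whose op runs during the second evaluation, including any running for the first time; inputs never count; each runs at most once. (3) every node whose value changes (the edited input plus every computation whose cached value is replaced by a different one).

New value of n8: [-7, 7].
Computations that run: n1, n8 — 2 in total.
Values that change: x2, n1, n8.

First evaluation (everything demanded from the output):
  n1 = reverse([0]) = [0]
  n8 = sortl([0]) = [0]

Propagation after the edit:
  n1: runs — x2 [0]->[-7, 7]; result [7, -7].
  n8: runs — n1 [0]->[7, -7]; result [-7, 7].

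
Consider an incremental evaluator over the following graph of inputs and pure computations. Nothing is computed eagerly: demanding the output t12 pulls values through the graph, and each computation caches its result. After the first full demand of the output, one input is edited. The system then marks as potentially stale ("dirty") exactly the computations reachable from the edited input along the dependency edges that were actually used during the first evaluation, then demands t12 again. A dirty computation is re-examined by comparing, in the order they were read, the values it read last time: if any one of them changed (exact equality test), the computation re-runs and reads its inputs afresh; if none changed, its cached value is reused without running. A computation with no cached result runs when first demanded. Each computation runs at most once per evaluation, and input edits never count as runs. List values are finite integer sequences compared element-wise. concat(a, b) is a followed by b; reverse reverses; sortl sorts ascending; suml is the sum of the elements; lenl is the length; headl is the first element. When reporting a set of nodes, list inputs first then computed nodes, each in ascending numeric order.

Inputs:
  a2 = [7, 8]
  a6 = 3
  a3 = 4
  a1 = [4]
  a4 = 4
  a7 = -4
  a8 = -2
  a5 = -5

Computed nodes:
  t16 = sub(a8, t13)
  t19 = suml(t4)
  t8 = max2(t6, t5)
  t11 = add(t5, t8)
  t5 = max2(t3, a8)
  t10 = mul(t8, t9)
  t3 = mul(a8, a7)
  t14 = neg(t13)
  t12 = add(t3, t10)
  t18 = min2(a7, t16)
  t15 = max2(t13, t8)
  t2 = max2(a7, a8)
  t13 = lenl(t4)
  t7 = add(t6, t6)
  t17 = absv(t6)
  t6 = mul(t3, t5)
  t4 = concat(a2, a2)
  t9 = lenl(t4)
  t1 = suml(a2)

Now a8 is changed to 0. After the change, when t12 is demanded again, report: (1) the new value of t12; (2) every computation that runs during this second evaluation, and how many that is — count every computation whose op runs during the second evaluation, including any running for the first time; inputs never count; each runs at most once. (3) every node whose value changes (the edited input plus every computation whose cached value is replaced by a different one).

t12 now evaluates to 0.
Run set: t3, t5, t6, t8, t10, t12 (6 run).
Changed values: a8, t3, t5, t6, t8, t10, t12.

Initial pass — values computed on the first demand:
  t3 = mul(-2, -4) = 8
  t4 = concat([7, 8], [7, 8]) = [7, 8, 7, 8]
  t5 = max2(8, -2) = 8
  t6 = mul(8, 8) = 64
  t8 = max2(64, 8) = 64
  t9 = lenl([7, 8, 7, 8]) = 4
  t10 = mul(64, 4) = 256
  t12 = add(8, 256) = 264

Second demand — change propagation:
  t3: re-runs because a8 -2->0; new result 0.
  t5: re-runs because t3 8->0; a8 -2->0; new result 0.
  t6: re-runs because t3 8->0; t5 8->0; new result 0.
  t8: re-runs because t6 64->0; t5 8->0; new result 0.
  t10: re-runs because t8 64->0; new result 0.
  t12: re-runs because t3 8->0; t10 256->0; new result 0.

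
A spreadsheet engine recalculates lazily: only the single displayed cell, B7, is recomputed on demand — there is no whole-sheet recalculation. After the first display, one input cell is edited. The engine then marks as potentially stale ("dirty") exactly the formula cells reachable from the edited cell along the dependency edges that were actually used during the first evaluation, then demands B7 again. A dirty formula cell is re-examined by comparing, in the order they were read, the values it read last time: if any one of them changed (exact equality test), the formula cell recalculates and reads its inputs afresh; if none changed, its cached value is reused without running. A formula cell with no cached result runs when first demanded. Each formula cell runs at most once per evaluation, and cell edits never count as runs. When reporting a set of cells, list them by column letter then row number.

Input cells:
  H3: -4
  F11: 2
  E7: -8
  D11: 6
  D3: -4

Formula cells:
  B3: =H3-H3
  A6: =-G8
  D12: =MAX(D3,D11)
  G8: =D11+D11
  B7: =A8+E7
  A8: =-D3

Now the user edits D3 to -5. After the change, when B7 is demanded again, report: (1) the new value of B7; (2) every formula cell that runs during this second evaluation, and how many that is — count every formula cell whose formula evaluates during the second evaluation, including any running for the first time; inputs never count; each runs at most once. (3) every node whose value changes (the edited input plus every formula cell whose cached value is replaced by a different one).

New value of B7: -3.
Formula cells that run: A8, B7 — 2 in total.
Values that change: A8, B7, D3.

First evaluation (everything demanded from the output):
  A8 = -(-4) = 4
  B7 = 4 + -8 = -4

Propagation after the edit:
  A8: runs — D3 -4->-5; result 5.
  B7: runs — A8 4->5; result -3.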